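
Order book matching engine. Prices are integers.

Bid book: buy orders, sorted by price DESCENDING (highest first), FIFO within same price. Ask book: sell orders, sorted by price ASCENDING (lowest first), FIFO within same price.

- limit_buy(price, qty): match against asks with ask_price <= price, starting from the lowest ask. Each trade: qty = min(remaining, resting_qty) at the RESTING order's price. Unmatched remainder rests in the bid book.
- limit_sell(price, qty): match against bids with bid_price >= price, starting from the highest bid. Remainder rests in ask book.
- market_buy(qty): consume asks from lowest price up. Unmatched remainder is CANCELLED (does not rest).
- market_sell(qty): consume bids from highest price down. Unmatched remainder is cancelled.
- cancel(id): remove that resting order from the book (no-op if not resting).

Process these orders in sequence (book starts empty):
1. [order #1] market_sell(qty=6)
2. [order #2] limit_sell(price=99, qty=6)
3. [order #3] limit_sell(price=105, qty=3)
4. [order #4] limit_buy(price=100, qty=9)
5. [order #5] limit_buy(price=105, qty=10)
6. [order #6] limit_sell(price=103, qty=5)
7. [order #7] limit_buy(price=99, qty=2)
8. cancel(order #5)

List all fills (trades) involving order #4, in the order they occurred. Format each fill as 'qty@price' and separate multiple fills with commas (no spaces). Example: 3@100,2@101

After op 1 [order #1] market_sell(qty=6): fills=none; bids=[-] asks=[-]
After op 2 [order #2] limit_sell(price=99, qty=6): fills=none; bids=[-] asks=[#2:6@99]
After op 3 [order #3] limit_sell(price=105, qty=3): fills=none; bids=[-] asks=[#2:6@99 #3:3@105]
After op 4 [order #4] limit_buy(price=100, qty=9): fills=#4x#2:6@99; bids=[#4:3@100] asks=[#3:3@105]
After op 5 [order #5] limit_buy(price=105, qty=10): fills=#5x#3:3@105; bids=[#5:7@105 #4:3@100] asks=[-]
After op 6 [order #6] limit_sell(price=103, qty=5): fills=#5x#6:5@105; bids=[#5:2@105 #4:3@100] asks=[-]
After op 7 [order #7] limit_buy(price=99, qty=2): fills=none; bids=[#5:2@105 #4:3@100 #7:2@99] asks=[-]
After op 8 cancel(order #5): fills=none; bids=[#4:3@100 #7:2@99] asks=[-]

Answer: 6@99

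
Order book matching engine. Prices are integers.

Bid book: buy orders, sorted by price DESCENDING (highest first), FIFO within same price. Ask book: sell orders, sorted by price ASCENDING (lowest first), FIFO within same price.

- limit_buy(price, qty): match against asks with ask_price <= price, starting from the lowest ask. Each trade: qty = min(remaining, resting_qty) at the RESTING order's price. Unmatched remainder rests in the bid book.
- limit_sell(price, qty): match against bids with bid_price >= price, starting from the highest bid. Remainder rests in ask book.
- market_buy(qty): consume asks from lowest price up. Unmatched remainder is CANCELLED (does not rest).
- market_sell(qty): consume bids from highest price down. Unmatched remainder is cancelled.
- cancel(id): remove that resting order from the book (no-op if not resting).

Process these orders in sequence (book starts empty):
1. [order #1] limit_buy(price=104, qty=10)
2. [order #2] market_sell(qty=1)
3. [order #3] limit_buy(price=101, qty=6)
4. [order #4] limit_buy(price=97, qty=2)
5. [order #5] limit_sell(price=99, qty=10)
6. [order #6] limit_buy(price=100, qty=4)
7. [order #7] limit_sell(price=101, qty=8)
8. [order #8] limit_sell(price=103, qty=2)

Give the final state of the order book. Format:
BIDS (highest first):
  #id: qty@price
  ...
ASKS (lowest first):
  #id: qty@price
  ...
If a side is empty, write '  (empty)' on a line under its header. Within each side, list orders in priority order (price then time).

After op 1 [order #1] limit_buy(price=104, qty=10): fills=none; bids=[#1:10@104] asks=[-]
After op 2 [order #2] market_sell(qty=1): fills=#1x#2:1@104; bids=[#1:9@104] asks=[-]
After op 3 [order #3] limit_buy(price=101, qty=6): fills=none; bids=[#1:9@104 #3:6@101] asks=[-]
After op 4 [order #4] limit_buy(price=97, qty=2): fills=none; bids=[#1:9@104 #3:6@101 #4:2@97] asks=[-]
After op 5 [order #5] limit_sell(price=99, qty=10): fills=#1x#5:9@104 #3x#5:1@101; bids=[#3:5@101 #4:2@97] asks=[-]
After op 6 [order #6] limit_buy(price=100, qty=4): fills=none; bids=[#3:5@101 #6:4@100 #4:2@97] asks=[-]
After op 7 [order #7] limit_sell(price=101, qty=8): fills=#3x#7:5@101; bids=[#6:4@100 #4:2@97] asks=[#7:3@101]
After op 8 [order #8] limit_sell(price=103, qty=2): fills=none; bids=[#6:4@100 #4:2@97] asks=[#7:3@101 #8:2@103]

Answer: BIDS (highest first):
  #6: 4@100
  #4: 2@97
ASKS (lowest first):
  #7: 3@101
  #8: 2@103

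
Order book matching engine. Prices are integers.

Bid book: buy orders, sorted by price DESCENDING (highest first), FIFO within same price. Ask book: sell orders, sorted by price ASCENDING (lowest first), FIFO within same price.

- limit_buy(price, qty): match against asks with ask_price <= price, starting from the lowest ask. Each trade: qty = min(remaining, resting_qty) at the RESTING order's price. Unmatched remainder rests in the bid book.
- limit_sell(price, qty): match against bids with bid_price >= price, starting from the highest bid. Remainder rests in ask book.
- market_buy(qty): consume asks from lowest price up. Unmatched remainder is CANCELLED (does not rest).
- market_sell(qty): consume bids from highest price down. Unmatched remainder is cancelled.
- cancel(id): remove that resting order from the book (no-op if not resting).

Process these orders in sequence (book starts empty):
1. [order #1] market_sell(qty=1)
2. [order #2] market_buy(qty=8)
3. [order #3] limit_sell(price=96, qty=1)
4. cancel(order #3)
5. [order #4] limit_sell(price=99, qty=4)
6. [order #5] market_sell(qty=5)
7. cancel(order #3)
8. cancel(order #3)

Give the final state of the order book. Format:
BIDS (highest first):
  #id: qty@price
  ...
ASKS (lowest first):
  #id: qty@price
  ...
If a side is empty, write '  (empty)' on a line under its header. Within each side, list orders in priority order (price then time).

Answer: BIDS (highest first):
  (empty)
ASKS (lowest first):
  #4: 4@99

Derivation:
After op 1 [order #1] market_sell(qty=1): fills=none; bids=[-] asks=[-]
After op 2 [order #2] market_buy(qty=8): fills=none; bids=[-] asks=[-]
After op 3 [order #3] limit_sell(price=96, qty=1): fills=none; bids=[-] asks=[#3:1@96]
After op 4 cancel(order #3): fills=none; bids=[-] asks=[-]
After op 5 [order #4] limit_sell(price=99, qty=4): fills=none; bids=[-] asks=[#4:4@99]
After op 6 [order #5] market_sell(qty=5): fills=none; bids=[-] asks=[#4:4@99]
After op 7 cancel(order #3): fills=none; bids=[-] asks=[#4:4@99]
After op 8 cancel(order #3): fills=none; bids=[-] asks=[#4:4@99]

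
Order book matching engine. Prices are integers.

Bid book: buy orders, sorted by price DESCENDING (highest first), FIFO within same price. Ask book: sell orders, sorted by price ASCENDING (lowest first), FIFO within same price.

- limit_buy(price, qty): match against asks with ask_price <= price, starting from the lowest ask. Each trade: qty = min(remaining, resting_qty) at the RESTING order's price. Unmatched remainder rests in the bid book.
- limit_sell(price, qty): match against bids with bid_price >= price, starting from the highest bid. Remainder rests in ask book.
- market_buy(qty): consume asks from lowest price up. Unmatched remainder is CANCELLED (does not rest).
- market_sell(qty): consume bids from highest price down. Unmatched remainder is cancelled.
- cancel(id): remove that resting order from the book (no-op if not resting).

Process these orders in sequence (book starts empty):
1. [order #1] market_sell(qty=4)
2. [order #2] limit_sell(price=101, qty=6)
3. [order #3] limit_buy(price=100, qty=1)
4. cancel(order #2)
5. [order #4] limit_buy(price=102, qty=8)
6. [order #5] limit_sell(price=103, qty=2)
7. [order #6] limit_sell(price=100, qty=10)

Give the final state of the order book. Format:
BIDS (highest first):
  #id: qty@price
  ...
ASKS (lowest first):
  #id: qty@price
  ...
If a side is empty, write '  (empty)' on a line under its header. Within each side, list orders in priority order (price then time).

After op 1 [order #1] market_sell(qty=4): fills=none; bids=[-] asks=[-]
After op 2 [order #2] limit_sell(price=101, qty=6): fills=none; bids=[-] asks=[#2:6@101]
After op 3 [order #3] limit_buy(price=100, qty=1): fills=none; bids=[#3:1@100] asks=[#2:6@101]
After op 4 cancel(order #2): fills=none; bids=[#3:1@100] asks=[-]
After op 5 [order #4] limit_buy(price=102, qty=8): fills=none; bids=[#4:8@102 #3:1@100] asks=[-]
After op 6 [order #5] limit_sell(price=103, qty=2): fills=none; bids=[#4:8@102 #3:1@100] asks=[#5:2@103]
After op 7 [order #6] limit_sell(price=100, qty=10): fills=#4x#6:8@102 #3x#6:1@100; bids=[-] asks=[#6:1@100 #5:2@103]

Answer: BIDS (highest first):
  (empty)
ASKS (lowest first):
  #6: 1@100
  #5: 2@103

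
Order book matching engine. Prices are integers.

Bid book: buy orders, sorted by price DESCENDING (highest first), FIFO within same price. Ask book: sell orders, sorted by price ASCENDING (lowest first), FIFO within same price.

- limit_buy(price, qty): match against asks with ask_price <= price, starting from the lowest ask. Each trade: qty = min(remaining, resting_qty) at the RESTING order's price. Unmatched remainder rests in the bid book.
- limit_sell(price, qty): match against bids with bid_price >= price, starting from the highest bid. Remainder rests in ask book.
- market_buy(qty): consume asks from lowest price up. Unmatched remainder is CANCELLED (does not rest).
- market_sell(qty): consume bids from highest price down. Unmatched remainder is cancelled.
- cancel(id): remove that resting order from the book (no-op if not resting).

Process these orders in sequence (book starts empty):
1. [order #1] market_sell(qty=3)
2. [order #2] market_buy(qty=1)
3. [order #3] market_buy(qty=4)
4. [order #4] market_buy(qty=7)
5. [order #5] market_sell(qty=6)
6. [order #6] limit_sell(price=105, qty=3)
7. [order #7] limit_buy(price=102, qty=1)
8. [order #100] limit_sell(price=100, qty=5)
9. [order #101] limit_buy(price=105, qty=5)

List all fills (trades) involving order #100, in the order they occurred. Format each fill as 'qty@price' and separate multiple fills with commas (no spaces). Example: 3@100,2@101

Answer: 1@102,4@100

Derivation:
After op 1 [order #1] market_sell(qty=3): fills=none; bids=[-] asks=[-]
After op 2 [order #2] market_buy(qty=1): fills=none; bids=[-] asks=[-]
After op 3 [order #3] market_buy(qty=4): fills=none; bids=[-] asks=[-]
After op 4 [order #4] market_buy(qty=7): fills=none; bids=[-] asks=[-]
After op 5 [order #5] market_sell(qty=6): fills=none; bids=[-] asks=[-]
After op 6 [order #6] limit_sell(price=105, qty=3): fills=none; bids=[-] asks=[#6:3@105]
After op 7 [order #7] limit_buy(price=102, qty=1): fills=none; bids=[#7:1@102] asks=[#6:3@105]
After op 8 [order #100] limit_sell(price=100, qty=5): fills=#7x#100:1@102; bids=[-] asks=[#100:4@100 #6:3@105]
After op 9 [order #101] limit_buy(price=105, qty=5): fills=#101x#100:4@100 #101x#6:1@105; bids=[-] asks=[#6:2@105]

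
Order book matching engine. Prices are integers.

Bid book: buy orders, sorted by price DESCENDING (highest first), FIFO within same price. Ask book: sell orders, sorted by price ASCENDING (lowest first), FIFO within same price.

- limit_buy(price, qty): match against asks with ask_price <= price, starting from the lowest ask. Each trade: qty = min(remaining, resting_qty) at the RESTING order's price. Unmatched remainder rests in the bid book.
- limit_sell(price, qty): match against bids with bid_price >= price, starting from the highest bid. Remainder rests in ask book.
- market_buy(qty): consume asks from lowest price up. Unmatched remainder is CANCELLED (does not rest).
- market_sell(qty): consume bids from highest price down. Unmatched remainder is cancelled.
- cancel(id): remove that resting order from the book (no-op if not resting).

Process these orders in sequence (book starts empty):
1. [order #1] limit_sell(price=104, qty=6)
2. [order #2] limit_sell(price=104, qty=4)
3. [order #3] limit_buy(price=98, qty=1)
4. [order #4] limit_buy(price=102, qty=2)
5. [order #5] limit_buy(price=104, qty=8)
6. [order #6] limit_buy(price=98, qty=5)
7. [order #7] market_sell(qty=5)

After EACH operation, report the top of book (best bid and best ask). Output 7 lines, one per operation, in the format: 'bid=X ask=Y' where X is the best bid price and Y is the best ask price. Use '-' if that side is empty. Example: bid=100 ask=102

Answer: bid=- ask=104
bid=- ask=104
bid=98 ask=104
bid=102 ask=104
bid=102 ask=104
bid=102 ask=104
bid=98 ask=104

Derivation:
After op 1 [order #1] limit_sell(price=104, qty=6): fills=none; bids=[-] asks=[#1:6@104]
After op 2 [order #2] limit_sell(price=104, qty=4): fills=none; bids=[-] asks=[#1:6@104 #2:4@104]
After op 3 [order #3] limit_buy(price=98, qty=1): fills=none; bids=[#3:1@98] asks=[#1:6@104 #2:4@104]
After op 4 [order #4] limit_buy(price=102, qty=2): fills=none; bids=[#4:2@102 #3:1@98] asks=[#1:6@104 #2:4@104]
After op 5 [order #5] limit_buy(price=104, qty=8): fills=#5x#1:6@104 #5x#2:2@104; bids=[#4:2@102 #3:1@98] asks=[#2:2@104]
After op 6 [order #6] limit_buy(price=98, qty=5): fills=none; bids=[#4:2@102 #3:1@98 #6:5@98] asks=[#2:2@104]
After op 7 [order #7] market_sell(qty=5): fills=#4x#7:2@102 #3x#7:1@98 #6x#7:2@98; bids=[#6:3@98] asks=[#2:2@104]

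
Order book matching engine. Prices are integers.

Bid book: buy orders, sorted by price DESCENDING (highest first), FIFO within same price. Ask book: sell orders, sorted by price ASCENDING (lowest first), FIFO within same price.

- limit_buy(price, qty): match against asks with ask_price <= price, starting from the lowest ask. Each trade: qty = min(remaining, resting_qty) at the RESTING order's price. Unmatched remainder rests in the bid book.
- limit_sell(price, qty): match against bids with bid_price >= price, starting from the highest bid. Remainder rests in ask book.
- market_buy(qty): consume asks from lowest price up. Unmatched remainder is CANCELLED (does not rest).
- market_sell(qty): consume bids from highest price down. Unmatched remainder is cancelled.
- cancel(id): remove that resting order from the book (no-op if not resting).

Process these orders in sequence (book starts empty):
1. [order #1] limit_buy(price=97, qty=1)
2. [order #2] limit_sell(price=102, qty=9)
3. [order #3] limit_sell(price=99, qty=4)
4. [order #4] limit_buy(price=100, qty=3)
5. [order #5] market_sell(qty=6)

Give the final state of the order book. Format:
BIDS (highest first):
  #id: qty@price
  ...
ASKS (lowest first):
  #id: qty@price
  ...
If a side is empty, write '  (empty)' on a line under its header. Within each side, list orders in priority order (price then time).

After op 1 [order #1] limit_buy(price=97, qty=1): fills=none; bids=[#1:1@97] asks=[-]
After op 2 [order #2] limit_sell(price=102, qty=9): fills=none; bids=[#1:1@97] asks=[#2:9@102]
After op 3 [order #3] limit_sell(price=99, qty=4): fills=none; bids=[#1:1@97] asks=[#3:4@99 #2:9@102]
After op 4 [order #4] limit_buy(price=100, qty=3): fills=#4x#3:3@99; bids=[#1:1@97] asks=[#3:1@99 #2:9@102]
After op 5 [order #5] market_sell(qty=6): fills=#1x#5:1@97; bids=[-] asks=[#3:1@99 #2:9@102]

Answer: BIDS (highest first):
  (empty)
ASKS (lowest first):
  #3: 1@99
  #2: 9@102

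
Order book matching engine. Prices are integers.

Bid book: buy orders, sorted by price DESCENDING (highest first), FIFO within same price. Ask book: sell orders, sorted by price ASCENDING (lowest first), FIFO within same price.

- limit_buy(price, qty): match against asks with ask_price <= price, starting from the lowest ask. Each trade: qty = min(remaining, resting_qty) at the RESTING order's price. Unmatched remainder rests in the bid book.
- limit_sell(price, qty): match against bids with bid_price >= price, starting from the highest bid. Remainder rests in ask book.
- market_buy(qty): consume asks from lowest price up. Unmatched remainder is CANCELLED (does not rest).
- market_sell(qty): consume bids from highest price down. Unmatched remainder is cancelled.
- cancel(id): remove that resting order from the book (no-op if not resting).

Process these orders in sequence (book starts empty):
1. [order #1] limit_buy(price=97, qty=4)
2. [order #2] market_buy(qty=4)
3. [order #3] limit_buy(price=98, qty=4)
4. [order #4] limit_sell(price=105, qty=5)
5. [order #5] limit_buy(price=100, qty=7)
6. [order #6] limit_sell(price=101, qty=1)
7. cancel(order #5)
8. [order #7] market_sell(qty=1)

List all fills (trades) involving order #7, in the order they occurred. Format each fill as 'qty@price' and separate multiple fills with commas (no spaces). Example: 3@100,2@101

Answer: 1@98

Derivation:
After op 1 [order #1] limit_buy(price=97, qty=4): fills=none; bids=[#1:4@97] asks=[-]
After op 2 [order #2] market_buy(qty=4): fills=none; bids=[#1:4@97] asks=[-]
After op 3 [order #3] limit_buy(price=98, qty=4): fills=none; bids=[#3:4@98 #1:4@97] asks=[-]
After op 4 [order #4] limit_sell(price=105, qty=5): fills=none; bids=[#3:4@98 #1:4@97] asks=[#4:5@105]
After op 5 [order #5] limit_buy(price=100, qty=7): fills=none; bids=[#5:7@100 #3:4@98 #1:4@97] asks=[#4:5@105]
After op 6 [order #6] limit_sell(price=101, qty=1): fills=none; bids=[#5:7@100 #3:4@98 #1:4@97] asks=[#6:1@101 #4:5@105]
After op 7 cancel(order #5): fills=none; bids=[#3:4@98 #1:4@97] asks=[#6:1@101 #4:5@105]
After op 8 [order #7] market_sell(qty=1): fills=#3x#7:1@98; bids=[#3:3@98 #1:4@97] asks=[#6:1@101 #4:5@105]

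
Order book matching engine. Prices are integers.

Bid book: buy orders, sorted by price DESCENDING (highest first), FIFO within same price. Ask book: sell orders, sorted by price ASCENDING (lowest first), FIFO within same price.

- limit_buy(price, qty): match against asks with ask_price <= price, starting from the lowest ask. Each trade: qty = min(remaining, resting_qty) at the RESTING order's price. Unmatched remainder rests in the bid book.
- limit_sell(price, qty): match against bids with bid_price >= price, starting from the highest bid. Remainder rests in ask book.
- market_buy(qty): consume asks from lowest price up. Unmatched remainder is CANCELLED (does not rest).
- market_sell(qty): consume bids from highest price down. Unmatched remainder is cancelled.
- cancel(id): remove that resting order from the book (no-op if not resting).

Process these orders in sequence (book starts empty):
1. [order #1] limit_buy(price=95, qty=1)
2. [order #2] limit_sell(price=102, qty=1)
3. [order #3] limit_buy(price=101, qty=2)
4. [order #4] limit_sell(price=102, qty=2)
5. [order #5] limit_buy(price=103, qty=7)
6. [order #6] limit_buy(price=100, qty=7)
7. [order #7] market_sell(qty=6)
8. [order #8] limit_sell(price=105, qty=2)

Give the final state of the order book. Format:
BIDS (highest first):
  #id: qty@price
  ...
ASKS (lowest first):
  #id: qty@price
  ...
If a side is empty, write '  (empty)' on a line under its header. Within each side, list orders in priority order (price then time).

Answer: BIDS (highest first):
  #6: 7@100
  #1: 1@95
ASKS (lowest first):
  #8: 2@105

Derivation:
After op 1 [order #1] limit_buy(price=95, qty=1): fills=none; bids=[#1:1@95] asks=[-]
After op 2 [order #2] limit_sell(price=102, qty=1): fills=none; bids=[#1:1@95] asks=[#2:1@102]
After op 3 [order #3] limit_buy(price=101, qty=2): fills=none; bids=[#3:2@101 #1:1@95] asks=[#2:1@102]
After op 4 [order #4] limit_sell(price=102, qty=2): fills=none; bids=[#3:2@101 #1:1@95] asks=[#2:1@102 #4:2@102]
After op 5 [order #5] limit_buy(price=103, qty=7): fills=#5x#2:1@102 #5x#4:2@102; bids=[#5:4@103 #3:2@101 #1:1@95] asks=[-]
After op 6 [order #6] limit_buy(price=100, qty=7): fills=none; bids=[#5:4@103 #3:2@101 #6:7@100 #1:1@95] asks=[-]
After op 7 [order #7] market_sell(qty=6): fills=#5x#7:4@103 #3x#7:2@101; bids=[#6:7@100 #1:1@95] asks=[-]
After op 8 [order #8] limit_sell(price=105, qty=2): fills=none; bids=[#6:7@100 #1:1@95] asks=[#8:2@105]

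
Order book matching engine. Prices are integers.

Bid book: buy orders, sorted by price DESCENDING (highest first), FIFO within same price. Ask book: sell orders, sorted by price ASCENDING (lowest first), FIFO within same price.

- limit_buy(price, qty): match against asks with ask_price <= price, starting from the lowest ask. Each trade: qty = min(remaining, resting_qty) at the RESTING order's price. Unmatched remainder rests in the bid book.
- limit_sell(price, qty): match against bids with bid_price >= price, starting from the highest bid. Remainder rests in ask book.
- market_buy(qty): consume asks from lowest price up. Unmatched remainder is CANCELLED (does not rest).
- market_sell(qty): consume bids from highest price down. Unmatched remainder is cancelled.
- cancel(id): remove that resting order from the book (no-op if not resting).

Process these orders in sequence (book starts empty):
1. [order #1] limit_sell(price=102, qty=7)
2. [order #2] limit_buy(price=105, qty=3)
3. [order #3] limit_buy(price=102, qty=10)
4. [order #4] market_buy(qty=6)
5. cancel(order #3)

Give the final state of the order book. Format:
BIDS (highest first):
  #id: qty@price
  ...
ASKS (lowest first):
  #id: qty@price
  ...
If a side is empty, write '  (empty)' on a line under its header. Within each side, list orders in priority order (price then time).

Answer: BIDS (highest first):
  (empty)
ASKS (lowest first):
  (empty)

Derivation:
After op 1 [order #1] limit_sell(price=102, qty=7): fills=none; bids=[-] asks=[#1:7@102]
After op 2 [order #2] limit_buy(price=105, qty=3): fills=#2x#1:3@102; bids=[-] asks=[#1:4@102]
After op 3 [order #3] limit_buy(price=102, qty=10): fills=#3x#1:4@102; bids=[#3:6@102] asks=[-]
After op 4 [order #4] market_buy(qty=6): fills=none; bids=[#3:6@102] asks=[-]
After op 5 cancel(order #3): fills=none; bids=[-] asks=[-]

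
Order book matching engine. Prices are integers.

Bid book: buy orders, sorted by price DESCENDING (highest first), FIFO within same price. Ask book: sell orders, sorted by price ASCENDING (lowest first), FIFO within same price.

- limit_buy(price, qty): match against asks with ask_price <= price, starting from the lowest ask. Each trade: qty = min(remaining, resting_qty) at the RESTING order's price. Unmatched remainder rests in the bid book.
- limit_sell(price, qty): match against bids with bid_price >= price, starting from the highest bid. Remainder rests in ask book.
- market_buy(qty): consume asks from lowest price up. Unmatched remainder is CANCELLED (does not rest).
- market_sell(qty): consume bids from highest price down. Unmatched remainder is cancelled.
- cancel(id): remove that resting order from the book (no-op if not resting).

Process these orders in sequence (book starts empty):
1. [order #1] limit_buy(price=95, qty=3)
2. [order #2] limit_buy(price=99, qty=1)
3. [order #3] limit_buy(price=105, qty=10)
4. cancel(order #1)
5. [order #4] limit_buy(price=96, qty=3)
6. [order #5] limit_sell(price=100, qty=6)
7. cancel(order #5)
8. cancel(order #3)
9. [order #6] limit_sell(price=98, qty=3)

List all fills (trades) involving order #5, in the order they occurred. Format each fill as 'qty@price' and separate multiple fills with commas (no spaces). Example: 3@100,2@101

Answer: 6@105

Derivation:
After op 1 [order #1] limit_buy(price=95, qty=3): fills=none; bids=[#1:3@95] asks=[-]
After op 2 [order #2] limit_buy(price=99, qty=1): fills=none; bids=[#2:1@99 #1:3@95] asks=[-]
After op 3 [order #3] limit_buy(price=105, qty=10): fills=none; bids=[#3:10@105 #2:1@99 #1:3@95] asks=[-]
After op 4 cancel(order #1): fills=none; bids=[#3:10@105 #2:1@99] asks=[-]
After op 5 [order #4] limit_buy(price=96, qty=3): fills=none; bids=[#3:10@105 #2:1@99 #4:3@96] asks=[-]
After op 6 [order #5] limit_sell(price=100, qty=6): fills=#3x#5:6@105; bids=[#3:4@105 #2:1@99 #4:3@96] asks=[-]
After op 7 cancel(order #5): fills=none; bids=[#3:4@105 #2:1@99 #4:3@96] asks=[-]
After op 8 cancel(order #3): fills=none; bids=[#2:1@99 #4:3@96] asks=[-]
After op 9 [order #6] limit_sell(price=98, qty=3): fills=#2x#6:1@99; bids=[#4:3@96] asks=[#6:2@98]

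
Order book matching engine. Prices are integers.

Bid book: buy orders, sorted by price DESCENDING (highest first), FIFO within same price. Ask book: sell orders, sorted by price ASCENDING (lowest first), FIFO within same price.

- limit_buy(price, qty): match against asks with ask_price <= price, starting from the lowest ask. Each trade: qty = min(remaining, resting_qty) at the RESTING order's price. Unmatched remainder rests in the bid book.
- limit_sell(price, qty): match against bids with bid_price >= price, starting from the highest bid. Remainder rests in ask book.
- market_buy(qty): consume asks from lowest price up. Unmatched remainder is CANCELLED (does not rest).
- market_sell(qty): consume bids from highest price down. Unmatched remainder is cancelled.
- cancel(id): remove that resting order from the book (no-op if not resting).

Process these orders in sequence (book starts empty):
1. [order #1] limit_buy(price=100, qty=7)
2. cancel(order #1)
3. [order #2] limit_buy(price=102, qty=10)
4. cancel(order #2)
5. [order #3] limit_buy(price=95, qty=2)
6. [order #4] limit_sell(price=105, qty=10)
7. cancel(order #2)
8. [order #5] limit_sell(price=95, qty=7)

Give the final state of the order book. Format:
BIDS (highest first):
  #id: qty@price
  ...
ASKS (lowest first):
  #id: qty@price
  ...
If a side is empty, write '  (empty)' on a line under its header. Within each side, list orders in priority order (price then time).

After op 1 [order #1] limit_buy(price=100, qty=7): fills=none; bids=[#1:7@100] asks=[-]
After op 2 cancel(order #1): fills=none; bids=[-] asks=[-]
After op 3 [order #2] limit_buy(price=102, qty=10): fills=none; bids=[#2:10@102] asks=[-]
After op 4 cancel(order #2): fills=none; bids=[-] asks=[-]
After op 5 [order #3] limit_buy(price=95, qty=2): fills=none; bids=[#3:2@95] asks=[-]
After op 6 [order #4] limit_sell(price=105, qty=10): fills=none; bids=[#3:2@95] asks=[#4:10@105]
After op 7 cancel(order #2): fills=none; bids=[#3:2@95] asks=[#4:10@105]
After op 8 [order #5] limit_sell(price=95, qty=7): fills=#3x#5:2@95; bids=[-] asks=[#5:5@95 #4:10@105]

Answer: BIDS (highest first):
  (empty)
ASKS (lowest first):
  #5: 5@95
  #4: 10@105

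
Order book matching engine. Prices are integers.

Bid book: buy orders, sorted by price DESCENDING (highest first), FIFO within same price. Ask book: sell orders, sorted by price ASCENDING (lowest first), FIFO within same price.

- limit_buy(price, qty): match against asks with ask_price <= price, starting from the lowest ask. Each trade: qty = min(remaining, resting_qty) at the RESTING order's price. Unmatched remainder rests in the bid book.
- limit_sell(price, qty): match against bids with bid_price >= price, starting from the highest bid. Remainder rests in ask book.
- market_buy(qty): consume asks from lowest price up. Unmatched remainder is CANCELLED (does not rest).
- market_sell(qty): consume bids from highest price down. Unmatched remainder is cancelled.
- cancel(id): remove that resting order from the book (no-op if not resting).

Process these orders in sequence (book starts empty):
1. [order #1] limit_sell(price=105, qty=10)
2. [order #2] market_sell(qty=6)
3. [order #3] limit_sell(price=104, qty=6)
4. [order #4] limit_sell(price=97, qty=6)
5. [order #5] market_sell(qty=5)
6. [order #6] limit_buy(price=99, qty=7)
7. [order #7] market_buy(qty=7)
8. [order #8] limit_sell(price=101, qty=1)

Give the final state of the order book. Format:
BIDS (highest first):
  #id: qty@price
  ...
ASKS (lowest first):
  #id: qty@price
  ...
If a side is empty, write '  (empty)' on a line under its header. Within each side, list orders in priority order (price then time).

Answer: BIDS (highest first):
  #6: 1@99
ASKS (lowest first):
  #8: 1@101
  #1: 9@105

Derivation:
After op 1 [order #1] limit_sell(price=105, qty=10): fills=none; bids=[-] asks=[#1:10@105]
After op 2 [order #2] market_sell(qty=6): fills=none; bids=[-] asks=[#1:10@105]
After op 3 [order #3] limit_sell(price=104, qty=6): fills=none; bids=[-] asks=[#3:6@104 #1:10@105]
After op 4 [order #4] limit_sell(price=97, qty=6): fills=none; bids=[-] asks=[#4:6@97 #3:6@104 #1:10@105]
After op 5 [order #5] market_sell(qty=5): fills=none; bids=[-] asks=[#4:6@97 #3:6@104 #1:10@105]
After op 6 [order #6] limit_buy(price=99, qty=7): fills=#6x#4:6@97; bids=[#6:1@99] asks=[#3:6@104 #1:10@105]
After op 7 [order #7] market_buy(qty=7): fills=#7x#3:6@104 #7x#1:1@105; bids=[#6:1@99] asks=[#1:9@105]
After op 8 [order #8] limit_sell(price=101, qty=1): fills=none; bids=[#6:1@99] asks=[#8:1@101 #1:9@105]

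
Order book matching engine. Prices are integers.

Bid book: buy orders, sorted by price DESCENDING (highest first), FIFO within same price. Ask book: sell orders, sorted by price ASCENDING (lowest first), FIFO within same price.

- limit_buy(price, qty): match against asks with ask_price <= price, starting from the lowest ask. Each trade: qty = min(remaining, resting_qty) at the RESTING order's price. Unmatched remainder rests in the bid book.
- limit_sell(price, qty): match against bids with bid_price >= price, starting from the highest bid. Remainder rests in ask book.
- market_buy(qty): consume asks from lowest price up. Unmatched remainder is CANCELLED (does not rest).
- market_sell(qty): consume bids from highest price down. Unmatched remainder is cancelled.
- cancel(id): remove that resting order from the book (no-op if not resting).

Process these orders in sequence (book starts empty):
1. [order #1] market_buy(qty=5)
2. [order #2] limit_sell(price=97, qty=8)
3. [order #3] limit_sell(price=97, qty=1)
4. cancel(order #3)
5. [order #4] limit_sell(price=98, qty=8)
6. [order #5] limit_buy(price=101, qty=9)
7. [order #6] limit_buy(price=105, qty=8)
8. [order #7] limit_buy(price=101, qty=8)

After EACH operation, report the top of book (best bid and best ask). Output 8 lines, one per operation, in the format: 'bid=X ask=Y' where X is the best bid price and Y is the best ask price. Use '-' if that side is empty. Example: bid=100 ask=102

Answer: bid=- ask=-
bid=- ask=97
bid=- ask=97
bid=- ask=97
bid=- ask=97
bid=- ask=98
bid=105 ask=-
bid=105 ask=-

Derivation:
After op 1 [order #1] market_buy(qty=5): fills=none; bids=[-] asks=[-]
After op 2 [order #2] limit_sell(price=97, qty=8): fills=none; bids=[-] asks=[#2:8@97]
After op 3 [order #3] limit_sell(price=97, qty=1): fills=none; bids=[-] asks=[#2:8@97 #3:1@97]
After op 4 cancel(order #3): fills=none; bids=[-] asks=[#2:8@97]
After op 5 [order #4] limit_sell(price=98, qty=8): fills=none; bids=[-] asks=[#2:8@97 #4:8@98]
After op 6 [order #5] limit_buy(price=101, qty=9): fills=#5x#2:8@97 #5x#4:1@98; bids=[-] asks=[#4:7@98]
After op 7 [order #6] limit_buy(price=105, qty=8): fills=#6x#4:7@98; bids=[#6:1@105] asks=[-]
After op 8 [order #7] limit_buy(price=101, qty=8): fills=none; bids=[#6:1@105 #7:8@101] asks=[-]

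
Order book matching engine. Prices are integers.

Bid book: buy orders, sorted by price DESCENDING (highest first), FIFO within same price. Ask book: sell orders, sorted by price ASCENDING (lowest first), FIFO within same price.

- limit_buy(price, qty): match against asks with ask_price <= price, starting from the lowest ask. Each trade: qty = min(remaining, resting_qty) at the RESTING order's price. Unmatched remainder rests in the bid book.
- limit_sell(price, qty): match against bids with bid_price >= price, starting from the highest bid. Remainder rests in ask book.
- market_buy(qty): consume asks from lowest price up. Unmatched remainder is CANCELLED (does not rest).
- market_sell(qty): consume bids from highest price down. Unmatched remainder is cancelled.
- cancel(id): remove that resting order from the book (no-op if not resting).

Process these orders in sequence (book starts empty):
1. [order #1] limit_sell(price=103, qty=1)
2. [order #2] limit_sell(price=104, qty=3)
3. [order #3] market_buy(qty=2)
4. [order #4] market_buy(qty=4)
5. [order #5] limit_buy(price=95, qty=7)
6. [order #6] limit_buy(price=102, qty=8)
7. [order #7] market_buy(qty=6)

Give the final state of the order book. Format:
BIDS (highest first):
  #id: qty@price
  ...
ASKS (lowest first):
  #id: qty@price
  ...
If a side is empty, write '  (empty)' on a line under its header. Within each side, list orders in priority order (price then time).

After op 1 [order #1] limit_sell(price=103, qty=1): fills=none; bids=[-] asks=[#1:1@103]
After op 2 [order #2] limit_sell(price=104, qty=3): fills=none; bids=[-] asks=[#1:1@103 #2:3@104]
After op 3 [order #3] market_buy(qty=2): fills=#3x#1:1@103 #3x#2:1@104; bids=[-] asks=[#2:2@104]
After op 4 [order #4] market_buy(qty=4): fills=#4x#2:2@104; bids=[-] asks=[-]
After op 5 [order #5] limit_buy(price=95, qty=7): fills=none; bids=[#5:7@95] asks=[-]
After op 6 [order #6] limit_buy(price=102, qty=8): fills=none; bids=[#6:8@102 #5:7@95] asks=[-]
After op 7 [order #7] market_buy(qty=6): fills=none; bids=[#6:8@102 #5:7@95] asks=[-]

Answer: BIDS (highest first):
  #6: 8@102
  #5: 7@95
ASKS (lowest first):
  (empty)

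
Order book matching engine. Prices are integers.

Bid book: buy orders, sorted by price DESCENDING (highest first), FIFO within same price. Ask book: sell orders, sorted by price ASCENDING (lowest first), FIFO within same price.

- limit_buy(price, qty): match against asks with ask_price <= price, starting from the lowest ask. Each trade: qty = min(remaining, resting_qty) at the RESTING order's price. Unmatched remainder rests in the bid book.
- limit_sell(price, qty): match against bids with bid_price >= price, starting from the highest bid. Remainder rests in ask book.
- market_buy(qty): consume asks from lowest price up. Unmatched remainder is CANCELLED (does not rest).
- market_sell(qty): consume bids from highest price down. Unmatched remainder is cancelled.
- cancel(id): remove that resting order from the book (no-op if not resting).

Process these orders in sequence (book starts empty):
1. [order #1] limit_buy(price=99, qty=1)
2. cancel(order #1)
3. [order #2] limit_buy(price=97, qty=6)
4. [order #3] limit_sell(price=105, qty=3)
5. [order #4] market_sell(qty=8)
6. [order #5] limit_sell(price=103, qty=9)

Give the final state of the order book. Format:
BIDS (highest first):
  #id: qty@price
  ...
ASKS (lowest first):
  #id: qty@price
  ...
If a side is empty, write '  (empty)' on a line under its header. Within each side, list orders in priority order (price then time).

Answer: BIDS (highest first):
  (empty)
ASKS (lowest first):
  #5: 9@103
  #3: 3@105

Derivation:
After op 1 [order #1] limit_buy(price=99, qty=1): fills=none; bids=[#1:1@99] asks=[-]
After op 2 cancel(order #1): fills=none; bids=[-] asks=[-]
After op 3 [order #2] limit_buy(price=97, qty=6): fills=none; bids=[#2:6@97] asks=[-]
After op 4 [order #3] limit_sell(price=105, qty=3): fills=none; bids=[#2:6@97] asks=[#3:3@105]
After op 5 [order #4] market_sell(qty=8): fills=#2x#4:6@97; bids=[-] asks=[#3:3@105]
After op 6 [order #5] limit_sell(price=103, qty=9): fills=none; bids=[-] asks=[#5:9@103 #3:3@105]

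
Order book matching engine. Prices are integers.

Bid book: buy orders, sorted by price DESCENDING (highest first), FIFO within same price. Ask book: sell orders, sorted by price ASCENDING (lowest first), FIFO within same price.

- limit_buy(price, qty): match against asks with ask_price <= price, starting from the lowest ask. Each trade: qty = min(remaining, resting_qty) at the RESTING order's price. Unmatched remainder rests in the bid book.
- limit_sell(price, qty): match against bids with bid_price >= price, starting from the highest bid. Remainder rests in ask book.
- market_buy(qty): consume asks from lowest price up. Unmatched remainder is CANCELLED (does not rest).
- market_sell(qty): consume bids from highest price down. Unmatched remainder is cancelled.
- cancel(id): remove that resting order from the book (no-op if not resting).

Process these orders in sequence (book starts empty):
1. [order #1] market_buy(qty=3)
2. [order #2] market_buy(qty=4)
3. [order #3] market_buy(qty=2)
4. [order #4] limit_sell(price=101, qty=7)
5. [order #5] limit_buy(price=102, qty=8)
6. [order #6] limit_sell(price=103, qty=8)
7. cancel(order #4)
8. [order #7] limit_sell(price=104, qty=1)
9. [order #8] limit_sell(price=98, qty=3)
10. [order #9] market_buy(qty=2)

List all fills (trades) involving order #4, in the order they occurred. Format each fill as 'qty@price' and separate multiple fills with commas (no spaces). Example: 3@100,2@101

Answer: 7@101

Derivation:
After op 1 [order #1] market_buy(qty=3): fills=none; bids=[-] asks=[-]
After op 2 [order #2] market_buy(qty=4): fills=none; bids=[-] asks=[-]
After op 3 [order #3] market_buy(qty=2): fills=none; bids=[-] asks=[-]
After op 4 [order #4] limit_sell(price=101, qty=7): fills=none; bids=[-] asks=[#4:7@101]
After op 5 [order #5] limit_buy(price=102, qty=8): fills=#5x#4:7@101; bids=[#5:1@102] asks=[-]
After op 6 [order #6] limit_sell(price=103, qty=8): fills=none; bids=[#5:1@102] asks=[#6:8@103]
After op 7 cancel(order #4): fills=none; bids=[#5:1@102] asks=[#6:8@103]
After op 8 [order #7] limit_sell(price=104, qty=1): fills=none; bids=[#5:1@102] asks=[#6:8@103 #7:1@104]
After op 9 [order #8] limit_sell(price=98, qty=3): fills=#5x#8:1@102; bids=[-] asks=[#8:2@98 #6:8@103 #7:1@104]
After op 10 [order #9] market_buy(qty=2): fills=#9x#8:2@98; bids=[-] asks=[#6:8@103 #7:1@104]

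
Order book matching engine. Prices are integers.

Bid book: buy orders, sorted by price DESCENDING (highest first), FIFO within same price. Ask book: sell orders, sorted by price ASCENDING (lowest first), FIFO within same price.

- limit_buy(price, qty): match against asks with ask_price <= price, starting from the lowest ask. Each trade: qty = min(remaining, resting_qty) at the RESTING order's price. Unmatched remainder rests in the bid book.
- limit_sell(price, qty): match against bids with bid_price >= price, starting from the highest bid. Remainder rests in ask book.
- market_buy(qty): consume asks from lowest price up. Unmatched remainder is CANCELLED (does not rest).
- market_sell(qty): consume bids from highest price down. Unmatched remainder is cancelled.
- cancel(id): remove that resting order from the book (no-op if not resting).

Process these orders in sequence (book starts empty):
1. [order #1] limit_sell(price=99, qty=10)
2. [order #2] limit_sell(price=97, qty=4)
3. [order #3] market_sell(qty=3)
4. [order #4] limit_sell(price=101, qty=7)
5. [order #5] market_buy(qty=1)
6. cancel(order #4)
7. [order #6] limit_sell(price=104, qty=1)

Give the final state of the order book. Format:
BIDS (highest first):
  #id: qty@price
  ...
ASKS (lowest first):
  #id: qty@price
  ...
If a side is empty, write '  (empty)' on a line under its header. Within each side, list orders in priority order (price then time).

After op 1 [order #1] limit_sell(price=99, qty=10): fills=none; bids=[-] asks=[#1:10@99]
After op 2 [order #2] limit_sell(price=97, qty=4): fills=none; bids=[-] asks=[#2:4@97 #1:10@99]
After op 3 [order #3] market_sell(qty=3): fills=none; bids=[-] asks=[#2:4@97 #1:10@99]
After op 4 [order #4] limit_sell(price=101, qty=7): fills=none; bids=[-] asks=[#2:4@97 #1:10@99 #4:7@101]
After op 5 [order #5] market_buy(qty=1): fills=#5x#2:1@97; bids=[-] asks=[#2:3@97 #1:10@99 #4:7@101]
After op 6 cancel(order #4): fills=none; bids=[-] asks=[#2:3@97 #1:10@99]
After op 7 [order #6] limit_sell(price=104, qty=1): fills=none; bids=[-] asks=[#2:3@97 #1:10@99 #6:1@104]

Answer: BIDS (highest first):
  (empty)
ASKS (lowest first):
  #2: 3@97
  #1: 10@99
  #6: 1@104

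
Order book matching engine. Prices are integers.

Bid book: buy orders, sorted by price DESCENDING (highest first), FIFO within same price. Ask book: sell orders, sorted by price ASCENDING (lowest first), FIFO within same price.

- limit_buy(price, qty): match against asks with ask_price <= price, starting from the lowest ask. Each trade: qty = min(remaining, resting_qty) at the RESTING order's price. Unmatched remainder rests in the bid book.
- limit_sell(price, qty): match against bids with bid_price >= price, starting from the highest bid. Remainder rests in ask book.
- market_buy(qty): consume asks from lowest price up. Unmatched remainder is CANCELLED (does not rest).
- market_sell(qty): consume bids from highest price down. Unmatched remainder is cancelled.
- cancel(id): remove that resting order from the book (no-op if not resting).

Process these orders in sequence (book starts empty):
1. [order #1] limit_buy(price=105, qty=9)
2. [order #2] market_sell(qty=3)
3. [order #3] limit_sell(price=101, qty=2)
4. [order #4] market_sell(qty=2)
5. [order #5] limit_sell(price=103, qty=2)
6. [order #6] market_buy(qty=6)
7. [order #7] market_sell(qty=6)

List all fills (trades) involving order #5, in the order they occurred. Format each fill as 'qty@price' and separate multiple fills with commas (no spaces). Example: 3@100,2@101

After op 1 [order #1] limit_buy(price=105, qty=9): fills=none; bids=[#1:9@105] asks=[-]
After op 2 [order #2] market_sell(qty=3): fills=#1x#2:3@105; bids=[#1:6@105] asks=[-]
After op 3 [order #3] limit_sell(price=101, qty=2): fills=#1x#3:2@105; bids=[#1:4@105] asks=[-]
After op 4 [order #4] market_sell(qty=2): fills=#1x#4:2@105; bids=[#1:2@105] asks=[-]
After op 5 [order #5] limit_sell(price=103, qty=2): fills=#1x#5:2@105; bids=[-] asks=[-]
After op 6 [order #6] market_buy(qty=6): fills=none; bids=[-] asks=[-]
After op 7 [order #7] market_sell(qty=6): fills=none; bids=[-] asks=[-]

Answer: 2@105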